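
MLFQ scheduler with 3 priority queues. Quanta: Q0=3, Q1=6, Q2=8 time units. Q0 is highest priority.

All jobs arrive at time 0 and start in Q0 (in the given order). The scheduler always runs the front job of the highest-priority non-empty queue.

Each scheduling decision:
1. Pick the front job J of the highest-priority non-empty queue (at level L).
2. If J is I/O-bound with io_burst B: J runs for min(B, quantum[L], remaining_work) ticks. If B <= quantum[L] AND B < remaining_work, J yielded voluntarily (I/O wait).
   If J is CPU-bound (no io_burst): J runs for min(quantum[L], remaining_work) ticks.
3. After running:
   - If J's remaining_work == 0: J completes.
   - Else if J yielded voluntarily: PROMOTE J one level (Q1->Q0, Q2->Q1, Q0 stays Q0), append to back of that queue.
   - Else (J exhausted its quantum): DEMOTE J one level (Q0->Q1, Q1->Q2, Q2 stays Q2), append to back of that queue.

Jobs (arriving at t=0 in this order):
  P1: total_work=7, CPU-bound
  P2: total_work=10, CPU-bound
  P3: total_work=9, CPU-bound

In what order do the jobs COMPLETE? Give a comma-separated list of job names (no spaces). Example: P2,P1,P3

Answer: P1,P3,P2

Derivation:
t=0-3: P1@Q0 runs 3, rem=4, quantum used, demote→Q1. Q0=[P2,P3] Q1=[P1] Q2=[]
t=3-6: P2@Q0 runs 3, rem=7, quantum used, demote→Q1. Q0=[P3] Q1=[P1,P2] Q2=[]
t=6-9: P3@Q0 runs 3, rem=6, quantum used, demote→Q1. Q0=[] Q1=[P1,P2,P3] Q2=[]
t=9-13: P1@Q1 runs 4, rem=0, completes. Q0=[] Q1=[P2,P3] Q2=[]
t=13-19: P2@Q1 runs 6, rem=1, quantum used, demote→Q2. Q0=[] Q1=[P3] Q2=[P2]
t=19-25: P3@Q1 runs 6, rem=0, completes. Q0=[] Q1=[] Q2=[P2]
t=25-26: P2@Q2 runs 1, rem=0, completes. Q0=[] Q1=[] Q2=[]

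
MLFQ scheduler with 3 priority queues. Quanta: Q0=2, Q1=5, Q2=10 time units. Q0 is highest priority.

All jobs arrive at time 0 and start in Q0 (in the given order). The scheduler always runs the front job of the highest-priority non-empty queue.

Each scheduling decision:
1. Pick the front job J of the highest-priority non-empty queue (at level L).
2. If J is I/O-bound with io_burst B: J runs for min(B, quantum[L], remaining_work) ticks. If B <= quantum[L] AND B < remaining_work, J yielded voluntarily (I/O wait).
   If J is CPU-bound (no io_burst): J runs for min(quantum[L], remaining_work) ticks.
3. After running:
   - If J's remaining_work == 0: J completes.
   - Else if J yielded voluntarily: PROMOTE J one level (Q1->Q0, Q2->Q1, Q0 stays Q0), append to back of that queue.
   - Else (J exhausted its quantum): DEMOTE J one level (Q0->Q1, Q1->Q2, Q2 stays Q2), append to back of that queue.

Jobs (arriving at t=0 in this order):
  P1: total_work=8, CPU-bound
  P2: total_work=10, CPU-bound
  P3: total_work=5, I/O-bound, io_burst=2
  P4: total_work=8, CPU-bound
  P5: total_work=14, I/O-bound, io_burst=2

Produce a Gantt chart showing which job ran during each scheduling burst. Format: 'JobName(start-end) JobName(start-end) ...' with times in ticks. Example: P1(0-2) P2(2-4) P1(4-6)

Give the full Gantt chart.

Answer: P1(0-2) P2(2-4) P3(4-6) P4(6-8) P5(8-10) P3(10-12) P5(12-14) P3(14-15) P5(15-17) P5(17-19) P5(19-21) P5(21-23) P5(23-25) P1(25-30) P2(30-35) P4(35-40) P1(40-41) P2(41-44) P4(44-45)

Derivation:
t=0-2: P1@Q0 runs 2, rem=6, quantum used, demote→Q1. Q0=[P2,P3,P4,P5] Q1=[P1] Q2=[]
t=2-4: P2@Q0 runs 2, rem=8, quantum used, demote→Q1. Q0=[P3,P4,P5] Q1=[P1,P2] Q2=[]
t=4-6: P3@Q0 runs 2, rem=3, I/O yield, promote→Q0. Q0=[P4,P5,P3] Q1=[P1,P2] Q2=[]
t=6-8: P4@Q0 runs 2, rem=6, quantum used, demote→Q1. Q0=[P5,P3] Q1=[P1,P2,P4] Q2=[]
t=8-10: P5@Q0 runs 2, rem=12, I/O yield, promote→Q0. Q0=[P3,P5] Q1=[P1,P2,P4] Q2=[]
t=10-12: P3@Q0 runs 2, rem=1, I/O yield, promote→Q0. Q0=[P5,P3] Q1=[P1,P2,P4] Q2=[]
t=12-14: P5@Q0 runs 2, rem=10, I/O yield, promote→Q0. Q0=[P3,P5] Q1=[P1,P2,P4] Q2=[]
t=14-15: P3@Q0 runs 1, rem=0, completes. Q0=[P5] Q1=[P1,P2,P4] Q2=[]
t=15-17: P5@Q0 runs 2, rem=8, I/O yield, promote→Q0. Q0=[P5] Q1=[P1,P2,P4] Q2=[]
t=17-19: P5@Q0 runs 2, rem=6, I/O yield, promote→Q0. Q0=[P5] Q1=[P1,P2,P4] Q2=[]
t=19-21: P5@Q0 runs 2, rem=4, I/O yield, promote→Q0. Q0=[P5] Q1=[P1,P2,P4] Q2=[]
t=21-23: P5@Q0 runs 2, rem=2, I/O yield, promote→Q0. Q0=[P5] Q1=[P1,P2,P4] Q2=[]
t=23-25: P5@Q0 runs 2, rem=0, completes. Q0=[] Q1=[P1,P2,P4] Q2=[]
t=25-30: P1@Q1 runs 5, rem=1, quantum used, demote→Q2. Q0=[] Q1=[P2,P4] Q2=[P1]
t=30-35: P2@Q1 runs 5, rem=3, quantum used, demote→Q2. Q0=[] Q1=[P4] Q2=[P1,P2]
t=35-40: P4@Q1 runs 5, rem=1, quantum used, demote→Q2. Q0=[] Q1=[] Q2=[P1,P2,P4]
t=40-41: P1@Q2 runs 1, rem=0, completes. Q0=[] Q1=[] Q2=[P2,P4]
t=41-44: P2@Q2 runs 3, rem=0, completes. Q0=[] Q1=[] Q2=[P4]
t=44-45: P4@Q2 runs 1, rem=0, completes. Q0=[] Q1=[] Q2=[]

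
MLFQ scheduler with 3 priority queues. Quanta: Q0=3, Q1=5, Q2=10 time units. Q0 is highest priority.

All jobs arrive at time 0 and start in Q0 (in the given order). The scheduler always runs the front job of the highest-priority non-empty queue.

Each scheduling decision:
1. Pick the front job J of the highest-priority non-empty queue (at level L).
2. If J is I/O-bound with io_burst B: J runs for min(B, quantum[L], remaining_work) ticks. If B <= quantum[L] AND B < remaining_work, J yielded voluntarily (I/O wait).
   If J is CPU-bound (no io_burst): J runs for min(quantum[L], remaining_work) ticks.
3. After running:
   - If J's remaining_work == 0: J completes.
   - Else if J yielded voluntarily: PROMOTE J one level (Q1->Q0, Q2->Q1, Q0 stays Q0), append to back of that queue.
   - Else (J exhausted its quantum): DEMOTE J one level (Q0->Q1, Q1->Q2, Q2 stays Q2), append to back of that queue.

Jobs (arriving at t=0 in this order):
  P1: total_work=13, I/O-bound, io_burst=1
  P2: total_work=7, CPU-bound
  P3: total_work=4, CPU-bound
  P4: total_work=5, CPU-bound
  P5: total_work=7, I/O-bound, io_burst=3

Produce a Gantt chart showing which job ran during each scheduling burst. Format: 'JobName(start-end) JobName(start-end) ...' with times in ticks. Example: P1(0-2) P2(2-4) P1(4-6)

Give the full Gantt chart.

Answer: P1(0-1) P2(1-4) P3(4-7) P4(7-10) P5(10-13) P1(13-14) P5(14-17) P1(17-18) P5(18-19) P1(19-20) P1(20-21) P1(21-22) P1(22-23) P1(23-24) P1(24-25) P1(25-26) P1(26-27) P1(27-28) P1(28-29) P2(29-33) P3(33-34) P4(34-36)

Derivation:
t=0-1: P1@Q0 runs 1, rem=12, I/O yield, promote→Q0. Q0=[P2,P3,P4,P5,P1] Q1=[] Q2=[]
t=1-4: P2@Q0 runs 3, rem=4, quantum used, demote→Q1. Q0=[P3,P4,P5,P1] Q1=[P2] Q2=[]
t=4-7: P3@Q0 runs 3, rem=1, quantum used, demote→Q1. Q0=[P4,P5,P1] Q1=[P2,P3] Q2=[]
t=7-10: P4@Q0 runs 3, rem=2, quantum used, demote→Q1. Q0=[P5,P1] Q1=[P2,P3,P4] Q2=[]
t=10-13: P5@Q0 runs 3, rem=4, I/O yield, promote→Q0. Q0=[P1,P5] Q1=[P2,P3,P4] Q2=[]
t=13-14: P1@Q0 runs 1, rem=11, I/O yield, promote→Q0. Q0=[P5,P1] Q1=[P2,P3,P4] Q2=[]
t=14-17: P5@Q0 runs 3, rem=1, I/O yield, promote→Q0. Q0=[P1,P5] Q1=[P2,P3,P4] Q2=[]
t=17-18: P1@Q0 runs 1, rem=10, I/O yield, promote→Q0. Q0=[P5,P1] Q1=[P2,P3,P4] Q2=[]
t=18-19: P5@Q0 runs 1, rem=0, completes. Q0=[P1] Q1=[P2,P3,P4] Q2=[]
t=19-20: P1@Q0 runs 1, rem=9, I/O yield, promote→Q0. Q0=[P1] Q1=[P2,P3,P4] Q2=[]
t=20-21: P1@Q0 runs 1, rem=8, I/O yield, promote→Q0. Q0=[P1] Q1=[P2,P3,P4] Q2=[]
t=21-22: P1@Q0 runs 1, rem=7, I/O yield, promote→Q0. Q0=[P1] Q1=[P2,P3,P4] Q2=[]
t=22-23: P1@Q0 runs 1, rem=6, I/O yield, promote→Q0. Q0=[P1] Q1=[P2,P3,P4] Q2=[]
t=23-24: P1@Q0 runs 1, rem=5, I/O yield, promote→Q0. Q0=[P1] Q1=[P2,P3,P4] Q2=[]
t=24-25: P1@Q0 runs 1, rem=4, I/O yield, promote→Q0. Q0=[P1] Q1=[P2,P3,P4] Q2=[]
t=25-26: P1@Q0 runs 1, rem=3, I/O yield, promote→Q0. Q0=[P1] Q1=[P2,P3,P4] Q2=[]
t=26-27: P1@Q0 runs 1, rem=2, I/O yield, promote→Q0. Q0=[P1] Q1=[P2,P3,P4] Q2=[]
t=27-28: P1@Q0 runs 1, rem=1, I/O yield, promote→Q0. Q0=[P1] Q1=[P2,P3,P4] Q2=[]
t=28-29: P1@Q0 runs 1, rem=0, completes. Q0=[] Q1=[P2,P3,P4] Q2=[]
t=29-33: P2@Q1 runs 4, rem=0, completes. Q0=[] Q1=[P3,P4] Q2=[]
t=33-34: P3@Q1 runs 1, rem=0, completes. Q0=[] Q1=[P4] Q2=[]
t=34-36: P4@Q1 runs 2, rem=0, completes. Q0=[] Q1=[] Q2=[]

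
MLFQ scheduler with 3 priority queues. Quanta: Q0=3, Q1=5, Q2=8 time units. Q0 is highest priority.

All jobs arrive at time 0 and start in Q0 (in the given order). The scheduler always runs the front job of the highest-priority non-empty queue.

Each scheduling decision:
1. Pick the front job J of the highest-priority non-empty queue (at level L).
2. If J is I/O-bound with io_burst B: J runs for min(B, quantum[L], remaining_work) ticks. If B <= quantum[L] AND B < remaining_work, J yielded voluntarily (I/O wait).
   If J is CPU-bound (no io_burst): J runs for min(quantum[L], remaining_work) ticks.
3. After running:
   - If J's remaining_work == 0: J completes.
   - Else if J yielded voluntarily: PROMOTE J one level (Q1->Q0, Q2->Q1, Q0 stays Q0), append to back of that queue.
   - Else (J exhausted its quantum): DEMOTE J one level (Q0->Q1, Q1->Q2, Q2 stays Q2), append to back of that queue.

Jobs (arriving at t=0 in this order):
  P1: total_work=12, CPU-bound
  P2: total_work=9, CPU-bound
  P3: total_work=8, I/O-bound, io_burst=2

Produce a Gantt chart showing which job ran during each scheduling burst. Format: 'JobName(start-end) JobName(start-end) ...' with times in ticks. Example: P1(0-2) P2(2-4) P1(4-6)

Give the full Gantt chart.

Answer: P1(0-3) P2(3-6) P3(6-8) P3(8-10) P3(10-12) P3(12-14) P1(14-19) P2(19-24) P1(24-28) P2(28-29)

Derivation:
t=0-3: P1@Q0 runs 3, rem=9, quantum used, demote→Q1. Q0=[P2,P3] Q1=[P1] Q2=[]
t=3-6: P2@Q0 runs 3, rem=6, quantum used, demote→Q1. Q0=[P3] Q1=[P1,P2] Q2=[]
t=6-8: P3@Q0 runs 2, rem=6, I/O yield, promote→Q0. Q0=[P3] Q1=[P1,P2] Q2=[]
t=8-10: P3@Q0 runs 2, rem=4, I/O yield, promote→Q0. Q0=[P3] Q1=[P1,P2] Q2=[]
t=10-12: P3@Q0 runs 2, rem=2, I/O yield, promote→Q0. Q0=[P3] Q1=[P1,P2] Q2=[]
t=12-14: P3@Q0 runs 2, rem=0, completes. Q0=[] Q1=[P1,P2] Q2=[]
t=14-19: P1@Q1 runs 5, rem=4, quantum used, demote→Q2. Q0=[] Q1=[P2] Q2=[P1]
t=19-24: P2@Q1 runs 5, rem=1, quantum used, demote→Q2. Q0=[] Q1=[] Q2=[P1,P2]
t=24-28: P1@Q2 runs 4, rem=0, completes. Q0=[] Q1=[] Q2=[P2]
t=28-29: P2@Q2 runs 1, rem=0, completes. Q0=[] Q1=[] Q2=[]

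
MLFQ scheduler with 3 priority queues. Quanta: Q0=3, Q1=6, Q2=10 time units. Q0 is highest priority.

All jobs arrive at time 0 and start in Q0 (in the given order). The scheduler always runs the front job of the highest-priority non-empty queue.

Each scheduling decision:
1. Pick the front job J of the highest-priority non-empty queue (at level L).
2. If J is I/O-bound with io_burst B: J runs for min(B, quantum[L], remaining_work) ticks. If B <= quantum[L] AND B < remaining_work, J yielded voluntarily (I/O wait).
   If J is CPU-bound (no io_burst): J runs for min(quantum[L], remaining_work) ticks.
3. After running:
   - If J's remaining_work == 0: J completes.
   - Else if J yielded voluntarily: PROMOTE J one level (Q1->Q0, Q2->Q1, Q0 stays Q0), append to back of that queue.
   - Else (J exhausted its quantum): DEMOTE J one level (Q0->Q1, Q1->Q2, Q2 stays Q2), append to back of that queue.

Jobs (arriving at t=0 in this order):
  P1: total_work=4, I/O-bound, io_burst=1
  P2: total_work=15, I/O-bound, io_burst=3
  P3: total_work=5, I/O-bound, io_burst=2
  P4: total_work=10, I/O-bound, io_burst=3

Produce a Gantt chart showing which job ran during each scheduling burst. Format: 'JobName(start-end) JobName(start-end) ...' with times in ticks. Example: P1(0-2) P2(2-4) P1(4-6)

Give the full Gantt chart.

Answer: P1(0-1) P2(1-4) P3(4-6) P4(6-9) P1(9-10) P2(10-13) P3(13-15) P4(15-18) P1(18-19) P2(19-22) P3(22-23) P4(23-26) P1(26-27) P2(27-30) P4(30-31) P2(31-34)

Derivation:
t=0-1: P1@Q0 runs 1, rem=3, I/O yield, promote→Q0. Q0=[P2,P3,P4,P1] Q1=[] Q2=[]
t=1-4: P2@Q0 runs 3, rem=12, I/O yield, promote→Q0. Q0=[P3,P4,P1,P2] Q1=[] Q2=[]
t=4-6: P3@Q0 runs 2, rem=3, I/O yield, promote→Q0. Q0=[P4,P1,P2,P3] Q1=[] Q2=[]
t=6-9: P4@Q0 runs 3, rem=7, I/O yield, promote→Q0. Q0=[P1,P2,P3,P4] Q1=[] Q2=[]
t=9-10: P1@Q0 runs 1, rem=2, I/O yield, promote→Q0. Q0=[P2,P3,P4,P1] Q1=[] Q2=[]
t=10-13: P2@Q0 runs 3, rem=9, I/O yield, promote→Q0. Q0=[P3,P4,P1,P2] Q1=[] Q2=[]
t=13-15: P3@Q0 runs 2, rem=1, I/O yield, promote→Q0. Q0=[P4,P1,P2,P3] Q1=[] Q2=[]
t=15-18: P4@Q0 runs 3, rem=4, I/O yield, promote→Q0. Q0=[P1,P2,P3,P4] Q1=[] Q2=[]
t=18-19: P1@Q0 runs 1, rem=1, I/O yield, promote→Q0. Q0=[P2,P3,P4,P1] Q1=[] Q2=[]
t=19-22: P2@Q0 runs 3, rem=6, I/O yield, promote→Q0. Q0=[P3,P4,P1,P2] Q1=[] Q2=[]
t=22-23: P3@Q0 runs 1, rem=0, completes. Q0=[P4,P1,P2] Q1=[] Q2=[]
t=23-26: P4@Q0 runs 3, rem=1, I/O yield, promote→Q0. Q0=[P1,P2,P4] Q1=[] Q2=[]
t=26-27: P1@Q0 runs 1, rem=0, completes. Q0=[P2,P4] Q1=[] Q2=[]
t=27-30: P2@Q0 runs 3, rem=3, I/O yield, promote→Q0. Q0=[P4,P2] Q1=[] Q2=[]
t=30-31: P4@Q0 runs 1, rem=0, completes. Q0=[P2] Q1=[] Q2=[]
t=31-34: P2@Q0 runs 3, rem=0, completes. Q0=[] Q1=[] Q2=[]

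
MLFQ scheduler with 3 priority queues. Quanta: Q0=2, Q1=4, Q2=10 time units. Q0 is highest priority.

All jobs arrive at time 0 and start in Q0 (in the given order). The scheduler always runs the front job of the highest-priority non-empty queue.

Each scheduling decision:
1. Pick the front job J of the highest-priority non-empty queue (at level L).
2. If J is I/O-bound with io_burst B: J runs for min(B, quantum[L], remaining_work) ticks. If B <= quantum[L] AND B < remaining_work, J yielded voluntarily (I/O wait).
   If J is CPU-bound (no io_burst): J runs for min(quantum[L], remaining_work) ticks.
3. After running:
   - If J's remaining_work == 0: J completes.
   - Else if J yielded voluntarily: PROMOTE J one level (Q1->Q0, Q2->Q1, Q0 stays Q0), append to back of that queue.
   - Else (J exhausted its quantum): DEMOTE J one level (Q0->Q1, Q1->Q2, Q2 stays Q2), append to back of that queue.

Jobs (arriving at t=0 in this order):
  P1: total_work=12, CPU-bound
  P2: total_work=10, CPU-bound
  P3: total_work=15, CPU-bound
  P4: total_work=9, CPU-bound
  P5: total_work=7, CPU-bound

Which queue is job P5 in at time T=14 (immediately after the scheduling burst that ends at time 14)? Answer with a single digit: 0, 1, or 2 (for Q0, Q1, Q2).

Answer: 1

Derivation:
t=0-2: P1@Q0 runs 2, rem=10, quantum used, demote→Q1. Q0=[P2,P3,P4,P5] Q1=[P1] Q2=[]
t=2-4: P2@Q0 runs 2, rem=8, quantum used, demote→Q1. Q0=[P3,P4,P5] Q1=[P1,P2] Q2=[]
t=4-6: P3@Q0 runs 2, rem=13, quantum used, demote→Q1. Q0=[P4,P5] Q1=[P1,P2,P3] Q2=[]
t=6-8: P4@Q0 runs 2, rem=7, quantum used, demote→Q1. Q0=[P5] Q1=[P1,P2,P3,P4] Q2=[]
t=8-10: P5@Q0 runs 2, rem=5, quantum used, demote→Q1. Q0=[] Q1=[P1,P2,P3,P4,P5] Q2=[]
t=10-14: P1@Q1 runs 4, rem=6, quantum used, demote→Q2. Q0=[] Q1=[P2,P3,P4,P5] Q2=[P1]
t=14-18: P2@Q1 runs 4, rem=4, quantum used, demote→Q2. Q0=[] Q1=[P3,P4,P5] Q2=[P1,P2]
t=18-22: P3@Q1 runs 4, rem=9, quantum used, demote→Q2. Q0=[] Q1=[P4,P5] Q2=[P1,P2,P3]
t=22-26: P4@Q1 runs 4, rem=3, quantum used, demote→Q2. Q0=[] Q1=[P5] Q2=[P1,P2,P3,P4]
t=26-30: P5@Q1 runs 4, rem=1, quantum used, demote→Q2. Q0=[] Q1=[] Q2=[P1,P2,P3,P4,P5]
t=30-36: P1@Q2 runs 6, rem=0, completes. Q0=[] Q1=[] Q2=[P2,P3,P4,P5]
t=36-40: P2@Q2 runs 4, rem=0, completes. Q0=[] Q1=[] Q2=[P3,P4,P5]
t=40-49: P3@Q2 runs 9, rem=0, completes. Q0=[] Q1=[] Q2=[P4,P5]
t=49-52: P4@Q2 runs 3, rem=0, completes. Q0=[] Q1=[] Q2=[P5]
t=52-53: P5@Q2 runs 1, rem=0, completes. Q0=[] Q1=[] Q2=[]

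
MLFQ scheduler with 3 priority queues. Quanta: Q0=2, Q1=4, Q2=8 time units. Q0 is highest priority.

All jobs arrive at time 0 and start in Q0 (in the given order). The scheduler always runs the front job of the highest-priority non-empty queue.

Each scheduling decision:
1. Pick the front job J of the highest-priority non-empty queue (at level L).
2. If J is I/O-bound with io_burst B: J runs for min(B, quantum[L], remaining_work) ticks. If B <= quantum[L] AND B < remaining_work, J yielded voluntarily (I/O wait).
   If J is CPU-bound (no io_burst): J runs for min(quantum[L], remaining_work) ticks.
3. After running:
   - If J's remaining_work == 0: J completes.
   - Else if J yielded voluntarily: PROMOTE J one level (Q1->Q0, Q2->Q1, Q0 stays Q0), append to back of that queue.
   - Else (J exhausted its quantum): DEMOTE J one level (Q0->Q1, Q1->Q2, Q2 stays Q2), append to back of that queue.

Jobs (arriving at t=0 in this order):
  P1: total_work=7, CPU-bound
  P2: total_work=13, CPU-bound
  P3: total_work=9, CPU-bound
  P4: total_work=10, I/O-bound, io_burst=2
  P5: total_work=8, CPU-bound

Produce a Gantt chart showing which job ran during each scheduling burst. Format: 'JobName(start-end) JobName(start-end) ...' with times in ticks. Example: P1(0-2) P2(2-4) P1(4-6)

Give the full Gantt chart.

Answer: P1(0-2) P2(2-4) P3(4-6) P4(6-8) P5(8-10) P4(10-12) P4(12-14) P4(14-16) P4(16-18) P1(18-22) P2(22-26) P3(26-30) P5(30-34) P1(34-35) P2(35-42) P3(42-45) P5(45-47)

Derivation:
t=0-2: P1@Q0 runs 2, rem=5, quantum used, demote→Q1. Q0=[P2,P3,P4,P5] Q1=[P1] Q2=[]
t=2-4: P2@Q0 runs 2, rem=11, quantum used, demote→Q1. Q0=[P3,P4,P5] Q1=[P1,P2] Q2=[]
t=4-6: P3@Q0 runs 2, rem=7, quantum used, demote→Q1. Q0=[P4,P5] Q1=[P1,P2,P3] Q2=[]
t=6-8: P4@Q0 runs 2, rem=8, I/O yield, promote→Q0. Q0=[P5,P4] Q1=[P1,P2,P3] Q2=[]
t=8-10: P5@Q0 runs 2, rem=6, quantum used, demote→Q1. Q0=[P4] Q1=[P1,P2,P3,P5] Q2=[]
t=10-12: P4@Q0 runs 2, rem=6, I/O yield, promote→Q0. Q0=[P4] Q1=[P1,P2,P3,P5] Q2=[]
t=12-14: P4@Q0 runs 2, rem=4, I/O yield, promote→Q0. Q0=[P4] Q1=[P1,P2,P3,P5] Q2=[]
t=14-16: P4@Q0 runs 2, rem=2, I/O yield, promote→Q0. Q0=[P4] Q1=[P1,P2,P3,P5] Q2=[]
t=16-18: P4@Q0 runs 2, rem=0, completes. Q0=[] Q1=[P1,P2,P3,P5] Q2=[]
t=18-22: P1@Q1 runs 4, rem=1, quantum used, demote→Q2. Q0=[] Q1=[P2,P3,P5] Q2=[P1]
t=22-26: P2@Q1 runs 4, rem=7, quantum used, demote→Q2. Q0=[] Q1=[P3,P5] Q2=[P1,P2]
t=26-30: P3@Q1 runs 4, rem=3, quantum used, demote→Q2. Q0=[] Q1=[P5] Q2=[P1,P2,P3]
t=30-34: P5@Q1 runs 4, rem=2, quantum used, demote→Q2. Q0=[] Q1=[] Q2=[P1,P2,P3,P5]
t=34-35: P1@Q2 runs 1, rem=0, completes. Q0=[] Q1=[] Q2=[P2,P3,P5]
t=35-42: P2@Q2 runs 7, rem=0, completes. Q0=[] Q1=[] Q2=[P3,P5]
t=42-45: P3@Q2 runs 3, rem=0, completes. Q0=[] Q1=[] Q2=[P5]
t=45-47: P5@Q2 runs 2, rem=0, completes. Q0=[] Q1=[] Q2=[]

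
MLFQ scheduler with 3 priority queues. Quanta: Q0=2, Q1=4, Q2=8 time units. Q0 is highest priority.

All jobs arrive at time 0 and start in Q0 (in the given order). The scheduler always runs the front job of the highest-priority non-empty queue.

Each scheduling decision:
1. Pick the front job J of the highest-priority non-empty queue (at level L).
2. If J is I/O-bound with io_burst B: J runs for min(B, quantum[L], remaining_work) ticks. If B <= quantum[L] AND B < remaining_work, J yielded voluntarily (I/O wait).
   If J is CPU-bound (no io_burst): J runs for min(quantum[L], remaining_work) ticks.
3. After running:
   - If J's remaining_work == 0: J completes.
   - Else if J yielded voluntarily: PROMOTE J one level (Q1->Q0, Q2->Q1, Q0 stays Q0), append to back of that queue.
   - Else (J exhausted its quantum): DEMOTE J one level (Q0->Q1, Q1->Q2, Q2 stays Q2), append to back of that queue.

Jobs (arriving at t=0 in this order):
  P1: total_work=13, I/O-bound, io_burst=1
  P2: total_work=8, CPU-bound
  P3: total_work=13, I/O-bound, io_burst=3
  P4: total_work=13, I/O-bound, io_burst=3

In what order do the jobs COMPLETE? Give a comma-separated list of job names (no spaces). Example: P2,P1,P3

Answer: P1,P3,P4,P2

Derivation:
t=0-1: P1@Q0 runs 1, rem=12, I/O yield, promote→Q0. Q0=[P2,P3,P4,P1] Q1=[] Q2=[]
t=1-3: P2@Q0 runs 2, rem=6, quantum used, demote→Q1. Q0=[P3,P4,P1] Q1=[P2] Q2=[]
t=3-5: P3@Q0 runs 2, rem=11, quantum used, demote→Q1. Q0=[P4,P1] Q1=[P2,P3] Q2=[]
t=5-7: P4@Q0 runs 2, rem=11, quantum used, demote→Q1. Q0=[P1] Q1=[P2,P3,P4] Q2=[]
t=7-8: P1@Q0 runs 1, rem=11, I/O yield, promote→Q0. Q0=[P1] Q1=[P2,P3,P4] Q2=[]
t=8-9: P1@Q0 runs 1, rem=10, I/O yield, promote→Q0. Q0=[P1] Q1=[P2,P3,P4] Q2=[]
t=9-10: P1@Q0 runs 1, rem=9, I/O yield, promote→Q0. Q0=[P1] Q1=[P2,P3,P4] Q2=[]
t=10-11: P1@Q0 runs 1, rem=8, I/O yield, promote→Q0. Q0=[P1] Q1=[P2,P3,P4] Q2=[]
t=11-12: P1@Q0 runs 1, rem=7, I/O yield, promote→Q0. Q0=[P1] Q1=[P2,P3,P4] Q2=[]
t=12-13: P1@Q0 runs 1, rem=6, I/O yield, promote→Q0. Q0=[P1] Q1=[P2,P3,P4] Q2=[]
t=13-14: P1@Q0 runs 1, rem=5, I/O yield, promote→Q0. Q0=[P1] Q1=[P2,P3,P4] Q2=[]
t=14-15: P1@Q0 runs 1, rem=4, I/O yield, promote→Q0. Q0=[P1] Q1=[P2,P3,P4] Q2=[]
t=15-16: P1@Q0 runs 1, rem=3, I/O yield, promote→Q0. Q0=[P1] Q1=[P2,P3,P4] Q2=[]
t=16-17: P1@Q0 runs 1, rem=2, I/O yield, promote→Q0. Q0=[P1] Q1=[P2,P3,P4] Q2=[]
t=17-18: P1@Q0 runs 1, rem=1, I/O yield, promote→Q0. Q0=[P1] Q1=[P2,P3,P4] Q2=[]
t=18-19: P1@Q0 runs 1, rem=0, completes. Q0=[] Q1=[P2,P3,P4] Q2=[]
t=19-23: P2@Q1 runs 4, rem=2, quantum used, demote→Q2. Q0=[] Q1=[P3,P4] Q2=[P2]
t=23-26: P3@Q1 runs 3, rem=8, I/O yield, promote→Q0. Q0=[P3] Q1=[P4] Q2=[P2]
t=26-28: P3@Q0 runs 2, rem=6, quantum used, demote→Q1. Q0=[] Q1=[P4,P3] Q2=[P2]
t=28-31: P4@Q1 runs 3, rem=8, I/O yield, promote→Q0. Q0=[P4] Q1=[P3] Q2=[P2]
t=31-33: P4@Q0 runs 2, rem=6, quantum used, demote→Q1. Q0=[] Q1=[P3,P4] Q2=[P2]
t=33-36: P3@Q1 runs 3, rem=3, I/O yield, promote→Q0. Q0=[P3] Q1=[P4] Q2=[P2]
t=36-38: P3@Q0 runs 2, rem=1, quantum used, demote→Q1. Q0=[] Q1=[P4,P3] Q2=[P2]
t=38-41: P4@Q1 runs 3, rem=3, I/O yield, promote→Q0. Q0=[P4] Q1=[P3] Q2=[P2]
t=41-43: P4@Q0 runs 2, rem=1, quantum used, demote→Q1. Q0=[] Q1=[P3,P4] Q2=[P2]
t=43-44: P3@Q1 runs 1, rem=0, completes. Q0=[] Q1=[P4] Q2=[P2]
t=44-45: P4@Q1 runs 1, rem=0, completes. Q0=[] Q1=[] Q2=[P2]
t=45-47: P2@Q2 runs 2, rem=0, completes. Q0=[] Q1=[] Q2=[]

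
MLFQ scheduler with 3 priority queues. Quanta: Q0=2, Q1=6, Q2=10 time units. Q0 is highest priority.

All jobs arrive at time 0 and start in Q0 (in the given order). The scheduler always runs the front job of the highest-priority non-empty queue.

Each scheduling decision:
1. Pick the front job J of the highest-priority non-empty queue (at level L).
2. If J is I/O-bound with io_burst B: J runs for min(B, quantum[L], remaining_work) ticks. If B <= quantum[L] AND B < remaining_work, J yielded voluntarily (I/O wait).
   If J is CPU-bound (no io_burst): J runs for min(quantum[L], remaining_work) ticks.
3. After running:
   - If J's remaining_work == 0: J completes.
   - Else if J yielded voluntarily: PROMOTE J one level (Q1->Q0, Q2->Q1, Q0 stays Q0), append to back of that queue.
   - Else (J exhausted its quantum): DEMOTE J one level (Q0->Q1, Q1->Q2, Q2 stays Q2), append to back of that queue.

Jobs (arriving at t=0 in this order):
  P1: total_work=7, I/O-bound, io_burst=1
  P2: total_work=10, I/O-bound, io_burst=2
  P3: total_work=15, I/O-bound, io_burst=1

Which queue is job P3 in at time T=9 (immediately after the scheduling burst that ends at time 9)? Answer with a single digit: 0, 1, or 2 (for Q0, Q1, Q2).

t=0-1: P1@Q0 runs 1, rem=6, I/O yield, promote→Q0. Q0=[P2,P3,P1] Q1=[] Q2=[]
t=1-3: P2@Q0 runs 2, rem=8, I/O yield, promote→Q0. Q0=[P3,P1,P2] Q1=[] Q2=[]
t=3-4: P3@Q0 runs 1, rem=14, I/O yield, promote→Q0. Q0=[P1,P2,P3] Q1=[] Q2=[]
t=4-5: P1@Q0 runs 1, rem=5, I/O yield, promote→Q0. Q0=[P2,P3,P1] Q1=[] Q2=[]
t=5-7: P2@Q0 runs 2, rem=6, I/O yield, promote→Q0. Q0=[P3,P1,P2] Q1=[] Q2=[]
t=7-8: P3@Q0 runs 1, rem=13, I/O yield, promote→Q0. Q0=[P1,P2,P3] Q1=[] Q2=[]
t=8-9: P1@Q0 runs 1, rem=4, I/O yield, promote→Q0. Q0=[P2,P3,P1] Q1=[] Q2=[]
t=9-11: P2@Q0 runs 2, rem=4, I/O yield, promote→Q0. Q0=[P3,P1,P2] Q1=[] Q2=[]
t=11-12: P3@Q0 runs 1, rem=12, I/O yield, promote→Q0. Q0=[P1,P2,P3] Q1=[] Q2=[]
t=12-13: P1@Q0 runs 1, rem=3, I/O yield, promote→Q0. Q0=[P2,P3,P1] Q1=[] Q2=[]
t=13-15: P2@Q0 runs 2, rem=2, I/O yield, promote→Q0. Q0=[P3,P1,P2] Q1=[] Q2=[]
t=15-16: P3@Q0 runs 1, rem=11, I/O yield, promote→Q0. Q0=[P1,P2,P3] Q1=[] Q2=[]
t=16-17: P1@Q0 runs 1, rem=2, I/O yield, promote→Q0. Q0=[P2,P3,P1] Q1=[] Q2=[]
t=17-19: P2@Q0 runs 2, rem=0, completes. Q0=[P3,P1] Q1=[] Q2=[]
t=19-20: P3@Q0 runs 1, rem=10, I/O yield, promote→Q0. Q0=[P1,P3] Q1=[] Q2=[]
t=20-21: P1@Q0 runs 1, rem=1, I/O yield, promote→Q0. Q0=[P3,P1] Q1=[] Q2=[]
t=21-22: P3@Q0 runs 1, rem=9, I/O yield, promote→Q0. Q0=[P1,P3] Q1=[] Q2=[]
t=22-23: P1@Q0 runs 1, rem=0, completes. Q0=[P3] Q1=[] Q2=[]
t=23-24: P3@Q0 runs 1, rem=8, I/O yield, promote→Q0. Q0=[P3] Q1=[] Q2=[]
t=24-25: P3@Q0 runs 1, rem=7, I/O yield, promote→Q0. Q0=[P3] Q1=[] Q2=[]
t=25-26: P3@Q0 runs 1, rem=6, I/O yield, promote→Q0. Q0=[P3] Q1=[] Q2=[]
t=26-27: P3@Q0 runs 1, rem=5, I/O yield, promote→Q0. Q0=[P3] Q1=[] Q2=[]
t=27-28: P3@Q0 runs 1, rem=4, I/O yield, promote→Q0. Q0=[P3] Q1=[] Q2=[]
t=28-29: P3@Q0 runs 1, rem=3, I/O yield, promote→Q0. Q0=[P3] Q1=[] Q2=[]
t=29-30: P3@Q0 runs 1, rem=2, I/O yield, promote→Q0. Q0=[P3] Q1=[] Q2=[]
t=30-31: P3@Q0 runs 1, rem=1, I/O yield, promote→Q0. Q0=[P3] Q1=[] Q2=[]
t=31-32: P3@Q0 runs 1, rem=0, completes. Q0=[] Q1=[] Q2=[]

Answer: 0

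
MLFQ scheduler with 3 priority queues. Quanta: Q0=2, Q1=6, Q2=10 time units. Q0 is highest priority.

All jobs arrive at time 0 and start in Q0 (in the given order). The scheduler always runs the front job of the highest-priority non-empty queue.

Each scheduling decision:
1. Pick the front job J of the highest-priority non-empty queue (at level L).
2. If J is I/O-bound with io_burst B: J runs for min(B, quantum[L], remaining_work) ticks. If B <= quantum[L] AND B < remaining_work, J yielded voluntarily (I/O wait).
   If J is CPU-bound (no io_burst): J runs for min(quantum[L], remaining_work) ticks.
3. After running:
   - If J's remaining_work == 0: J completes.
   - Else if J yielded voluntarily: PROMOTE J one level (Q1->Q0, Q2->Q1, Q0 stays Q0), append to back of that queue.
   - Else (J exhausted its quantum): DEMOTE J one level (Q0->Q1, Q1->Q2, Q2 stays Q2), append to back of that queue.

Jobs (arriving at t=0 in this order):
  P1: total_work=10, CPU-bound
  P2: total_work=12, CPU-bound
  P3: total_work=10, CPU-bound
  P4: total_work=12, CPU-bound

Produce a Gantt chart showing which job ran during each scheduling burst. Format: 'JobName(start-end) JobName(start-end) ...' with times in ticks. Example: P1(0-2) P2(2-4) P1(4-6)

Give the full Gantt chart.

Answer: P1(0-2) P2(2-4) P3(4-6) P4(6-8) P1(8-14) P2(14-20) P3(20-26) P4(26-32) P1(32-34) P2(34-38) P3(38-40) P4(40-44)

Derivation:
t=0-2: P1@Q0 runs 2, rem=8, quantum used, demote→Q1. Q0=[P2,P3,P4] Q1=[P1] Q2=[]
t=2-4: P2@Q0 runs 2, rem=10, quantum used, demote→Q1. Q0=[P3,P4] Q1=[P1,P2] Q2=[]
t=4-6: P3@Q0 runs 2, rem=8, quantum used, demote→Q1. Q0=[P4] Q1=[P1,P2,P3] Q2=[]
t=6-8: P4@Q0 runs 2, rem=10, quantum used, demote→Q1. Q0=[] Q1=[P1,P2,P3,P4] Q2=[]
t=8-14: P1@Q1 runs 6, rem=2, quantum used, demote→Q2. Q0=[] Q1=[P2,P3,P4] Q2=[P1]
t=14-20: P2@Q1 runs 6, rem=4, quantum used, demote→Q2. Q0=[] Q1=[P3,P4] Q2=[P1,P2]
t=20-26: P3@Q1 runs 6, rem=2, quantum used, demote→Q2. Q0=[] Q1=[P4] Q2=[P1,P2,P3]
t=26-32: P4@Q1 runs 6, rem=4, quantum used, demote→Q2. Q0=[] Q1=[] Q2=[P1,P2,P3,P4]
t=32-34: P1@Q2 runs 2, rem=0, completes. Q0=[] Q1=[] Q2=[P2,P3,P4]
t=34-38: P2@Q2 runs 4, rem=0, completes. Q0=[] Q1=[] Q2=[P3,P4]
t=38-40: P3@Q2 runs 2, rem=0, completes. Q0=[] Q1=[] Q2=[P4]
t=40-44: P4@Q2 runs 4, rem=0, completes. Q0=[] Q1=[] Q2=[]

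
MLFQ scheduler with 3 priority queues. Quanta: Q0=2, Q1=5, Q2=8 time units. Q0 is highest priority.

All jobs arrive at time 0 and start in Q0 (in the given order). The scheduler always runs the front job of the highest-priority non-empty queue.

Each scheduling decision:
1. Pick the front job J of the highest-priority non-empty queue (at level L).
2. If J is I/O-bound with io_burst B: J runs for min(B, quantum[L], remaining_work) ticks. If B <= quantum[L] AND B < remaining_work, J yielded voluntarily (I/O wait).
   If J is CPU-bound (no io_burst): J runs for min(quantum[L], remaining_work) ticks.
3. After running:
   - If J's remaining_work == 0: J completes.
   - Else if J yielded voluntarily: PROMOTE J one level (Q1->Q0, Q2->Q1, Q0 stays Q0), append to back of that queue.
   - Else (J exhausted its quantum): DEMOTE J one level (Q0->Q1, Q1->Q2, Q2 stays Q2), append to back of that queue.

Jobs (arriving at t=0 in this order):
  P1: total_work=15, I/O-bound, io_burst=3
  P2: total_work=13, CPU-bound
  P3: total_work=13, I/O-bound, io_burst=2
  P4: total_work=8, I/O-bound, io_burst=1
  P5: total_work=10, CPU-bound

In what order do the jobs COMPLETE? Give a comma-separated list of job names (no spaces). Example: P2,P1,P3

t=0-2: P1@Q0 runs 2, rem=13, quantum used, demote→Q1. Q0=[P2,P3,P4,P5] Q1=[P1] Q2=[]
t=2-4: P2@Q0 runs 2, rem=11, quantum used, demote→Q1. Q0=[P3,P4,P5] Q1=[P1,P2] Q2=[]
t=4-6: P3@Q0 runs 2, rem=11, I/O yield, promote→Q0. Q0=[P4,P5,P3] Q1=[P1,P2] Q2=[]
t=6-7: P4@Q0 runs 1, rem=7, I/O yield, promote→Q0. Q0=[P5,P3,P4] Q1=[P1,P2] Q2=[]
t=7-9: P5@Q0 runs 2, rem=8, quantum used, demote→Q1. Q0=[P3,P4] Q1=[P1,P2,P5] Q2=[]
t=9-11: P3@Q0 runs 2, rem=9, I/O yield, promote→Q0. Q0=[P4,P3] Q1=[P1,P2,P5] Q2=[]
t=11-12: P4@Q0 runs 1, rem=6, I/O yield, promote→Q0. Q0=[P3,P4] Q1=[P1,P2,P5] Q2=[]
t=12-14: P3@Q0 runs 2, rem=7, I/O yield, promote→Q0. Q0=[P4,P3] Q1=[P1,P2,P5] Q2=[]
t=14-15: P4@Q0 runs 1, rem=5, I/O yield, promote→Q0. Q0=[P3,P4] Q1=[P1,P2,P5] Q2=[]
t=15-17: P3@Q0 runs 2, rem=5, I/O yield, promote→Q0. Q0=[P4,P3] Q1=[P1,P2,P5] Q2=[]
t=17-18: P4@Q0 runs 1, rem=4, I/O yield, promote→Q0. Q0=[P3,P4] Q1=[P1,P2,P5] Q2=[]
t=18-20: P3@Q0 runs 2, rem=3, I/O yield, promote→Q0. Q0=[P4,P3] Q1=[P1,P2,P5] Q2=[]
t=20-21: P4@Q0 runs 1, rem=3, I/O yield, promote→Q0. Q0=[P3,P4] Q1=[P1,P2,P5] Q2=[]
t=21-23: P3@Q0 runs 2, rem=1, I/O yield, promote→Q0. Q0=[P4,P3] Q1=[P1,P2,P5] Q2=[]
t=23-24: P4@Q0 runs 1, rem=2, I/O yield, promote→Q0. Q0=[P3,P4] Q1=[P1,P2,P5] Q2=[]
t=24-25: P3@Q0 runs 1, rem=0, completes. Q0=[P4] Q1=[P1,P2,P5] Q2=[]
t=25-26: P4@Q0 runs 1, rem=1, I/O yield, promote→Q0. Q0=[P4] Q1=[P1,P2,P5] Q2=[]
t=26-27: P4@Q0 runs 1, rem=0, completes. Q0=[] Q1=[P1,P2,P5] Q2=[]
t=27-30: P1@Q1 runs 3, rem=10, I/O yield, promote→Q0. Q0=[P1] Q1=[P2,P5] Q2=[]
t=30-32: P1@Q0 runs 2, rem=8, quantum used, demote→Q1. Q0=[] Q1=[P2,P5,P1] Q2=[]
t=32-37: P2@Q1 runs 5, rem=6, quantum used, demote→Q2. Q0=[] Q1=[P5,P1] Q2=[P2]
t=37-42: P5@Q1 runs 5, rem=3, quantum used, demote→Q2. Q0=[] Q1=[P1] Q2=[P2,P5]
t=42-45: P1@Q1 runs 3, rem=5, I/O yield, promote→Q0. Q0=[P1] Q1=[] Q2=[P2,P5]
t=45-47: P1@Q0 runs 2, rem=3, quantum used, demote→Q1. Q0=[] Q1=[P1] Q2=[P2,P5]
t=47-50: P1@Q1 runs 3, rem=0, completes. Q0=[] Q1=[] Q2=[P2,P5]
t=50-56: P2@Q2 runs 6, rem=0, completes. Q0=[] Q1=[] Q2=[P5]
t=56-59: P5@Q2 runs 3, rem=0, completes. Q0=[] Q1=[] Q2=[]

Answer: P3,P4,P1,P2,P5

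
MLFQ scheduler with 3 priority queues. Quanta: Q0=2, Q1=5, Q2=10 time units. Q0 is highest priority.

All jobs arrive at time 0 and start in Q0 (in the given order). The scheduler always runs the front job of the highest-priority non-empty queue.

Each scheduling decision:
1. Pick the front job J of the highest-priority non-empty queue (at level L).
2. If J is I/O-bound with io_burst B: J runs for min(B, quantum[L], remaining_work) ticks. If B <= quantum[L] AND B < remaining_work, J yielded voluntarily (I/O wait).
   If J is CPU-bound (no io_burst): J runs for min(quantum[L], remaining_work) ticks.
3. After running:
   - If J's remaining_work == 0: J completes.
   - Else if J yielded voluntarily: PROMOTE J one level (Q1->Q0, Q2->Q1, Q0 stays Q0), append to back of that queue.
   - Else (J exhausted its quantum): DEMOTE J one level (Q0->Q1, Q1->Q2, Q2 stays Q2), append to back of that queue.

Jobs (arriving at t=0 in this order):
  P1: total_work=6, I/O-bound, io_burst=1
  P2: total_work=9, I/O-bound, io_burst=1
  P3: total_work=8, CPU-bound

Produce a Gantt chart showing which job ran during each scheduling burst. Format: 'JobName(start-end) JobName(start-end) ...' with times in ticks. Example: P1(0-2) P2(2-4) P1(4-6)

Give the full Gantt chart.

t=0-1: P1@Q0 runs 1, rem=5, I/O yield, promote→Q0. Q0=[P2,P3,P1] Q1=[] Q2=[]
t=1-2: P2@Q0 runs 1, rem=8, I/O yield, promote→Q0. Q0=[P3,P1,P2] Q1=[] Q2=[]
t=2-4: P3@Q0 runs 2, rem=6, quantum used, demote→Q1. Q0=[P1,P2] Q1=[P3] Q2=[]
t=4-5: P1@Q0 runs 1, rem=4, I/O yield, promote→Q0. Q0=[P2,P1] Q1=[P3] Q2=[]
t=5-6: P2@Q0 runs 1, rem=7, I/O yield, promote→Q0. Q0=[P1,P2] Q1=[P3] Q2=[]
t=6-7: P1@Q0 runs 1, rem=3, I/O yield, promote→Q0. Q0=[P2,P1] Q1=[P3] Q2=[]
t=7-8: P2@Q0 runs 1, rem=6, I/O yield, promote→Q0. Q0=[P1,P2] Q1=[P3] Q2=[]
t=8-9: P1@Q0 runs 1, rem=2, I/O yield, promote→Q0. Q0=[P2,P1] Q1=[P3] Q2=[]
t=9-10: P2@Q0 runs 1, rem=5, I/O yield, promote→Q0. Q0=[P1,P2] Q1=[P3] Q2=[]
t=10-11: P1@Q0 runs 1, rem=1, I/O yield, promote→Q0. Q0=[P2,P1] Q1=[P3] Q2=[]
t=11-12: P2@Q0 runs 1, rem=4, I/O yield, promote→Q0. Q0=[P1,P2] Q1=[P3] Q2=[]
t=12-13: P1@Q0 runs 1, rem=0, completes. Q0=[P2] Q1=[P3] Q2=[]
t=13-14: P2@Q0 runs 1, rem=3, I/O yield, promote→Q0. Q0=[P2] Q1=[P3] Q2=[]
t=14-15: P2@Q0 runs 1, rem=2, I/O yield, promote→Q0. Q0=[P2] Q1=[P3] Q2=[]
t=15-16: P2@Q0 runs 1, rem=1, I/O yield, promote→Q0. Q0=[P2] Q1=[P3] Q2=[]
t=16-17: P2@Q0 runs 1, rem=0, completes. Q0=[] Q1=[P3] Q2=[]
t=17-22: P3@Q1 runs 5, rem=1, quantum used, demote→Q2. Q0=[] Q1=[] Q2=[P3]
t=22-23: P3@Q2 runs 1, rem=0, completes. Q0=[] Q1=[] Q2=[]

Answer: P1(0-1) P2(1-2) P3(2-4) P1(4-5) P2(5-6) P1(6-7) P2(7-8) P1(8-9) P2(9-10) P1(10-11) P2(11-12) P1(12-13) P2(13-14) P2(14-15) P2(15-16) P2(16-17) P3(17-22) P3(22-23)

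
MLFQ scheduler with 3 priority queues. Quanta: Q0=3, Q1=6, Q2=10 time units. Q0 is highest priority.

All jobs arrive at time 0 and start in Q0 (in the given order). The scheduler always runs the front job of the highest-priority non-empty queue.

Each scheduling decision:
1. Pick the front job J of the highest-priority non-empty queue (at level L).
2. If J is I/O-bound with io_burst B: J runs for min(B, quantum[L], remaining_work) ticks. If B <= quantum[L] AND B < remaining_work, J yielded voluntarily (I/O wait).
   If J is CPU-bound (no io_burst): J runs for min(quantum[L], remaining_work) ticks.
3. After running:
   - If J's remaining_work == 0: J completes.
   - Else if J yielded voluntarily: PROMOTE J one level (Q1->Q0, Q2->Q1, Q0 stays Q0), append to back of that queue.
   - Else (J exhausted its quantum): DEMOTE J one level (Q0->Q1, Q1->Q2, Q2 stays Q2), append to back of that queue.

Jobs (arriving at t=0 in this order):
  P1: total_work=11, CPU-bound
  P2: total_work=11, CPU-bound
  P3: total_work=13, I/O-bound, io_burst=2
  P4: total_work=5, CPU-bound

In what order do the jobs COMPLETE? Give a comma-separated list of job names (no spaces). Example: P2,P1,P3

Answer: P3,P4,P1,P2

Derivation:
t=0-3: P1@Q0 runs 3, rem=8, quantum used, demote→Q1. Q0=[P2,P3,P4] Q1=[P1] Q2=[]
t=3-6: P2@Q0 runs 3, rem=8, quantum used, demote→Q1. Q0=[P3,P4] Q1=[P1,P2] Q2=[]
t=6-8: P3@Q0 runs 2, rem=11, I/O yield, promote→Q0. Q0=[P4,P3] Q1=[P1,P2] Q2=[]
t=8-11: P4@Q0 runs 3, rem=2, quantum used, demote→Q1. Q0=[P3] Q1=[P1,P2,P4] Q2=[]
t=11-13: P3@Q0 runs 2, rem=9, I/O yield, promote→Q0. Q0=[P3] Q1=[P1,P2,P4] Q2=[]
t=13-15: P3@Q0 runs 2, rem=7, I/O yield, promote→Q0. Q0=[P3] Q1=[P1,P2,P4] Q2=[]
t=15-17: P3@Q0 runs 2, rem=5, I/O yield, promote→Q0. Q0=[P3] Q1=[P1,P2,P4] Q2=[]
t=17-19: P3@Q0 runs 2, rem=3, I/O yield, promote→Q0. Q0=[P3] Q1=[P1,P2,P4] Q2=[]
t=19-21: P3@Q0 runs 2, rem=1, I/O yield, promote→Q0. Q0=[P3] Q1=[P1,P2,P4] Q2=[]
t=21-22: P3@Q0 runs 1, rem=0, completes. Q0=[] Q1=[P1,P2,P4] Q2=[]
t=22-28: P1@Q1 runs 6, rem=2, quantum used, demote→Q2. Q0=[] Q1=[P2,P4] Q2=[P1]
t=28-34: P2@Q1 runs 6, rem=2, quantum used, demote→Q2. Q0=[] Q1=[P4] Q2=[P1,P2]
t=34-36: P4@Q1 runs 2, rem=0, completes. Q0=[] Q1=[] Q2=[P1,P2]
t=36-38: P1@Q2 runs 2, rem=0, completes. Q0=[] Q1=[] Q2=[P2]
t=38-40: P2@Q2 runs 2, rem=0, completes. Q0=[] Q1=[] Q2=[]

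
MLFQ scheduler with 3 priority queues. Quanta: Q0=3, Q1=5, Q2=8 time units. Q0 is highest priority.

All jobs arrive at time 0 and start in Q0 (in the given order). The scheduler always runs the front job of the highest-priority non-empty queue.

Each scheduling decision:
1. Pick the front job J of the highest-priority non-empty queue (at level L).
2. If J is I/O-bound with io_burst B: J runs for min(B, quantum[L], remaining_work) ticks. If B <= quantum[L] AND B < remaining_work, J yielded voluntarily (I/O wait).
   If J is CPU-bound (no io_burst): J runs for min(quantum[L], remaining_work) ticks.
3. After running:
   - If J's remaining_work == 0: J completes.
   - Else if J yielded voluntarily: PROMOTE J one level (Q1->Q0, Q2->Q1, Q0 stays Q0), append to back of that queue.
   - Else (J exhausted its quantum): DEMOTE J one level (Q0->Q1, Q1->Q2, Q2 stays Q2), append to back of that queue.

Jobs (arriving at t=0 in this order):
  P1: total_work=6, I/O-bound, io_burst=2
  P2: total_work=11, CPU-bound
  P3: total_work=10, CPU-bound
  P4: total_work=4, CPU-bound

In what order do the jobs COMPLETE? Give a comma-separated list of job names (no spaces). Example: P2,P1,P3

t=0-2: P1@Q0 runs 2, rem=4, I/O yield, promote→Q0. Q0=[P2,P3,P4,P1] Q1=[] Q2=[]
t=2-5: P2@Q0 runs 3, rem=8, quantum used, demote→Q1. Q0=[P3,P4,P1] Q1=[P2] Q2=[]
t=5-8: P3@Q0 runs 3, rem=7, quantum used, demote→Q1. Q0=[P4,P1] Q1=[P2,P3] Q2=[]
t=8-11: P4@Q0 runs 3, rem=1, quantum used, demote→Q1. Q0=[P1] Q1=[P2,P3,P4] Q2=[]
t=11-13: P1@Q0 runs 2, rem=2, I/O yield, promote→Q0. Q0=[P1] Q1=[P2,P3,P4] Q2=[]
t=13-15: P1@Q0 runs 2, rem=0, completes. Q0=[] Q1=[P2,P3,P4] Q2=[]
t=15-20: P2@Q1 runs 5, rem=3, quantum used, demote→Q2. Q0=[] Q1=[P3,P4] Q2=[P2]
t=20-25: P3@Q1 runs 5, rem=2, quantum used, demote→Q2. Q0=[] Q1=[P4] Q2=[P2,P3]
t=25-26: P4@Q1 runs 1, rem=0, completes. Q0=[] Q1=[] Q2=[P2,P3]
t=26-29: P2@Q2 runs 3, rem=0, completes. Q0=[] Q1=[] Q2=[P3]
t=29-31: P3@Q2 runs 2, rem=0, completes. Q0=[] Q1=[] Q2=[]

Answer: P1,P4,P2,P3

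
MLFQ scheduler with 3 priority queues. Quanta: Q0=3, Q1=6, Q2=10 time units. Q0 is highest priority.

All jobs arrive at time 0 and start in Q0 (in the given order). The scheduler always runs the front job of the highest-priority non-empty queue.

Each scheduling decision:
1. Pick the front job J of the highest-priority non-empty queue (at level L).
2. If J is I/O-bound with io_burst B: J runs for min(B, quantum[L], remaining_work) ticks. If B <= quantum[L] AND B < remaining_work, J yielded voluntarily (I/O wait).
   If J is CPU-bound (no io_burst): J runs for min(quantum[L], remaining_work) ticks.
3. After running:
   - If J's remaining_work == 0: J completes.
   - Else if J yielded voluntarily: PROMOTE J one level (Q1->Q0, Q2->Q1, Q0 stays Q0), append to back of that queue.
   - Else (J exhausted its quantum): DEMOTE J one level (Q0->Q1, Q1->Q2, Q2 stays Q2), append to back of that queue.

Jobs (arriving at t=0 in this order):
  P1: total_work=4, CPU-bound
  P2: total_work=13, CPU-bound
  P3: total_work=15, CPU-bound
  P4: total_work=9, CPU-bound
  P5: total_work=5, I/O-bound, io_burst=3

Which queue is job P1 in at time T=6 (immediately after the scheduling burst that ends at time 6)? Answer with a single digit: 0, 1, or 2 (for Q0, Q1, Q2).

t=0-3: P1@Q0 runs 3, rem=1, quantum used, demote→Q1. Q0=[P2,P3,P4,P5] Q1=[P1] Q2=[]
t=3-6: P2@Q0 runs 3, rem=10, quantum used, demote→Q1. Q0=[P3,P4,P5] Q1=[P1,P2] Q2=[]
t=6-9: P3@Q0 runs 3, rem=12, quantum used, demote→Q1. Q0=[P4,P5] Q1=[P1,P2,P3] Q2=[]
t=9-12: P4@Q0 runs 3, rem=6, quantum used, demote→Q1. Q0=[P5] Q1=[P1,P2,P3,P4] Q2=[]
t=12-15: P5@Q0 runs 3, rem=2, I/O yield, promote→Q0. Q0=[P5] Q1=[P1,P2,P3,P4] Q2=[]
t=15-17: P5@Q0 runs 2, rem=0, completes. Q0=[] Q1=[P1,P2,P3,P4] Q2=[]
t=17-18: P1@Q1 runs 1, rem=0, completes. Q0=[] Q1=[P2,P3,P4] Q2=[]
t=18-24: P2@Q1 runs 6, rem=4, quantum used, demote→Q2. Q0=[] Q1=[P3,P4] Q2=[P2]
t=24-30: P3@Q1 runs 6, rem=6, quantum used, demote→Q2. Q0=[] Q1=[P4] Q2=[P2,P3]
t=30-36: P4@Q1 runs 6, rem=0, completes. Q0=[] Q1=[] Q2=[P2,P3]
t=36-40: P2@Q2 runs 4, rem=0, completes. Q0=[] Q1=[] Q2=[P3]
t=40-46: P3@Q2 runs 6, rem=0, completes. Q0=[] Q1=[] Q2=[]

Answer: 1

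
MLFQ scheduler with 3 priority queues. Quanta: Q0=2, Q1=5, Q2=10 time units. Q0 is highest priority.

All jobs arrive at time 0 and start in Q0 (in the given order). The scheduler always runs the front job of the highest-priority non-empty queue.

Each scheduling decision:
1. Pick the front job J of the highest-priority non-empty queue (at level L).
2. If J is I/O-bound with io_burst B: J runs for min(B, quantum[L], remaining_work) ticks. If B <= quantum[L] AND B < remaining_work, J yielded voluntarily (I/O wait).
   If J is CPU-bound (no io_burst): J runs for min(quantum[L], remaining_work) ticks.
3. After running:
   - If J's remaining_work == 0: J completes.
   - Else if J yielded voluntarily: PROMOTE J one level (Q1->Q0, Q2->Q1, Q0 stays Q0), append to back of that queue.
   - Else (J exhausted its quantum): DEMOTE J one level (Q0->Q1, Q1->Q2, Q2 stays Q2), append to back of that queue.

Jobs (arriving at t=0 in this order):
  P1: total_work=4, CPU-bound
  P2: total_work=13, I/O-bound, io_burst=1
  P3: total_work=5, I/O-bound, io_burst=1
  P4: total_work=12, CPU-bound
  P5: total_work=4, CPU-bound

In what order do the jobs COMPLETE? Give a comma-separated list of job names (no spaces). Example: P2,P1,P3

Answer: P3,P2,P1,P5,P4

Derivation:
t=0-2: P1@Q0 runs 2, rem=2, quantum used, demote→Q1. Q0=[P2,P3,P4,P5] Q1=[P1] Q2=[]
t=2-3: P2@Q0 runs 1, rem=12, I/O yield, promote→Q0. Q0=[P3,P4,P5,P2] Q1=[P1] Q2=[]
t=3-4: P3@Q0 runs 1, rem=4, I/O yield, promote→Q0. Q0=[P4,P5,P2,P3] Q1=[P1] Q2=[]
t=4-6: P4@Q0 runs 2, rem=10, quantum used, demote→Q1. Q0=[P5,P2,P3] Q1=[P1,P4] Q2=[]
t=6-8: P5@Q0 runs 2, rem=2, quantum used, demote→Q1. Q0=[P2,P3] Q1=[P1,P4,P5] Q2=[]
t=8-9: P2@Q0 runs 1, rem=11, I/O yield, promote→Q0. Q0=[P3,P2] Q1=[P1,P4,P5] Q2=[]
t=9-10: P3@Q0 runs 1, rem=3, I/O yield, promote→Q0. Q0=[P2,P3] Q1=[P1,P4,P5] Q2=[]
t=10-11: P2@Q0 runs 1, rem=10, I/O yield, promote→Q0. Q0=[P3,P2] Q1=[P1,P4,P5] Q2=[]
t=11-12: P3@Q0 runs 1, rem=2, I/O yield, promote→Q0. Q0=[P2,P3] Q1=[P1,P4,P5] Q2=[]
t=12-13: P2@Q0 runs 1, rem=9, I/O yield, promote→Q0. Q0=[P3,P2] Q1=[P1,P4,P5] Q2=[]
t=13-14: P3@Q0 runs 1, rem=1, I/O yield, promote→Q0. Q0=[P2,P3] Q1=[P1,P4,P5] Q2=[]
t=14-15: P2@Q0 runs 1, rem=8, I/O yield, promote→Q0. Q0=[P3,P2] Q1=[P1,P4,P5] Q2=[]
t=15-16: P3@Q0 runs 1, rem=0, completes. Q0=[P2] Q1=[P1,P4,P5] Q2=[]
t=16-17: P2@Q0 runs 1, rem=7, I/O yield, promote→Q0. Q0=[P2] Q1=[P1,P4,P5] Q2=[]
t=17-18: P2@Q0 runs 1, rem=6, I/O yield, promote→Q0. Q0=[P2] Q1=[P1,P4,P5] Q2=[]
t=18-19: P2@Q0 runs 1, rem=5, I/O yield, promote→Q0. Q0=[P2] Q1=[P1,P4,P5] Q2=[]
t=19-20: P2@Q0 runs 1, rem=4, I/O yield, promote→Q0. Q0=[P2] Q1=[P1,P4,P5] Q2=[]
t=20-21: P2@Q0 runs 1, rem=3, I/O yield, promote→Q0. Q0=[P2] Q1=[P1,P4,P5] Q2=[]
t=21-22: P2@Q0 runs 1, rem=2, I/O yield, promote→Q0. Q0=[P2] Q1=[P1,P4,P5] Q2=[]
t=22-23: P2@Q0 runs 1, rem=1, I/O yield, promote→Q0. Q0=[P2] Q1=[P1,P4,P5] Q2=[]
t=23-24: P2@Q0 runs 1, rem=0, completes. Q0=[] Q1=[P1,P4,P5] Q2=[]
t=24-26: P1@Q1 runs 2, rem=0, completes. Q0=[] Q1=[P4,P5] Q2=[]
t=26-31: P4@Q1 runs 5, rem=5, quantum used, demote→Q2. Q0=[] Q1=[P5] Q2=[P4]
t=31-33: P5@Q1 runs 2, rem=0, completes. Q0=[] Q1=[] Q2=[P4]
t=33-38: P4@Q2 runs 5, rem=0, completes. Q0=[] Q1=[] Q2=[]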